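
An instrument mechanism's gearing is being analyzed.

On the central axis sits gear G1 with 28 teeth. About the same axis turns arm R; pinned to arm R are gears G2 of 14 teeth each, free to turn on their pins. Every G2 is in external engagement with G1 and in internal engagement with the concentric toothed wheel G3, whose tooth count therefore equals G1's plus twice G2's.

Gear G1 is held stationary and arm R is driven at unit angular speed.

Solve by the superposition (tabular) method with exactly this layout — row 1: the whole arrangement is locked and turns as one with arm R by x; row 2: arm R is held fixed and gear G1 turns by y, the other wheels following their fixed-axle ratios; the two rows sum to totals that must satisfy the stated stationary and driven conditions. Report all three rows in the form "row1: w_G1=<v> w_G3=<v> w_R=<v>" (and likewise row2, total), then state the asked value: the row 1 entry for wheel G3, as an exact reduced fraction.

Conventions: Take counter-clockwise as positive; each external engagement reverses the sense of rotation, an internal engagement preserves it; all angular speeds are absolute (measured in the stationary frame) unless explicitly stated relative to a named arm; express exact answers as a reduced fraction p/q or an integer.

class = planetary set [G3 = 28+2·14 = 56; Willis about the carrier]
row 1 (train locked, turned with arm): all members turn x
row 2: sun turns y, ring = −(28/56)·y, arm 0
boundary: total ω_sun = x + y = 0 and total ω_arm = x = 1  ⇒  y = -1, x = 1
row 2 ring = −(28/56)·(-1) = 1/2
totals (row 1 + row 2): sun 1 + (-1) = 0, ring 1 + 1/2 = 3/2, arm 1 + 0 = 1
asked cell (row1, ring) = 1

row1: w_G1=1 w_G3=1 w_R=1
row2: w_G1=-1 w_G3=1/2 w_R=0
total: w_G1=0 w_G3=3/2 w_R=1
asked value: 1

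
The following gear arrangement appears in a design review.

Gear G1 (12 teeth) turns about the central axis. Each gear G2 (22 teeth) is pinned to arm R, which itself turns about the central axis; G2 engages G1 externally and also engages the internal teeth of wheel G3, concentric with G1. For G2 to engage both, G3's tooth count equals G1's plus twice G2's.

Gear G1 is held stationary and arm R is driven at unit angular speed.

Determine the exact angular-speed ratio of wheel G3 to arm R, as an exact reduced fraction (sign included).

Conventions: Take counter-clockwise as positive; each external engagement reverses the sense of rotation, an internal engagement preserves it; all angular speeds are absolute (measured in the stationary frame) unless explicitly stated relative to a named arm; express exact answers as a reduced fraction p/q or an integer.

planetary set (12T centre, 22T on arm, 56T internal) — Willis relation
ring teeth: 12 + 2·22 = 56
12(ω_sun−ω_arm) = −56(ω_ring−ω_arm),  ω_sun = 0, ω_arm = 1
ω_ring = 1 − (12/56)(0−1) = 17/14
ω_out/ω_in = 17/14

17/14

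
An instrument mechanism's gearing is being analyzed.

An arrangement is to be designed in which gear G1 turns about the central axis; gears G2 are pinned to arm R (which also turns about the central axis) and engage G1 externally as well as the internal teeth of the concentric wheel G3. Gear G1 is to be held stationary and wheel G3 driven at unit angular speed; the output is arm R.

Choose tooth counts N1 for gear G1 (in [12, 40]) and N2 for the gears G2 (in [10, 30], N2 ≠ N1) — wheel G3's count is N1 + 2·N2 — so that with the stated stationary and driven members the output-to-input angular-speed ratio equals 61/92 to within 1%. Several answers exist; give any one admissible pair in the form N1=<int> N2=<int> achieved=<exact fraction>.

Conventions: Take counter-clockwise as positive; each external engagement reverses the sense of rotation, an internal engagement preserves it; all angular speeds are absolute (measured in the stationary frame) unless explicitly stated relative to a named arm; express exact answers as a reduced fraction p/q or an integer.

N1=31 N2=15 achieved=61/92

planetary set to be sized for 61/92 (Willis relation)
Willis with ω_sun = 0: ω_arm/ω_ring = N3/(N1+N3); set equal to 61/92  ⇒  N3/N1 = (61/92)/(1 − 61/92) = 61/31
N3 = N1 + 2·N2  ⇒  N2/N1 = (N3/N1 − 1)/2 = (61/31 − 1)/2 = 15/31
smallest multiple with N1 ≥ 12 and N2 ≥ 10: k = 1  ⇒  N1 = 1·31 = 31, N2 = 1·15 = 15 (N1 ≤ 40, N2 ≤ 30, N2 ≠ N1 ✓), N3 = 31 + 2·15 = 61
check: N3/(N1+N3) with N1 = 31, N3 = 61 gives 61/92; |achieved − target| = 0 ≤ 61/9200 ✓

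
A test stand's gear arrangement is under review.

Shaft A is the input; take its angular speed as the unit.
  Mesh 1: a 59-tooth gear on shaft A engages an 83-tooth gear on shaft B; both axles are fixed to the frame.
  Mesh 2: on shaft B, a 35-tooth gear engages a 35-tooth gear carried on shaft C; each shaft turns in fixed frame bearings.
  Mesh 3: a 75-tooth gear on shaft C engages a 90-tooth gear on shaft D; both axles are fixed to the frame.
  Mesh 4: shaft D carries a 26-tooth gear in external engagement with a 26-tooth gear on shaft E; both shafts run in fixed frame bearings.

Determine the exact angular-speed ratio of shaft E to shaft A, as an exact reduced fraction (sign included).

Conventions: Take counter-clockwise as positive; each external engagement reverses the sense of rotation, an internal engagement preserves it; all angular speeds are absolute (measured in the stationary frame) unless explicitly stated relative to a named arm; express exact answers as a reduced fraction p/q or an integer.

295/498

class = fixed-axis compound train [4 meshes; 4 ratios multiply, 4 sense flips]
mesh 1 [59T→83T]: running ratio 59/83, sense −
mesh 2 [35T→35T]: running ratio 59/83, sense +
mesh 3 [75T→90T]: running ratio 295/498, sense −
mesh 4 [26T→26T]: running ratio 295/498, sense +
ω_out/ω_in = 295/498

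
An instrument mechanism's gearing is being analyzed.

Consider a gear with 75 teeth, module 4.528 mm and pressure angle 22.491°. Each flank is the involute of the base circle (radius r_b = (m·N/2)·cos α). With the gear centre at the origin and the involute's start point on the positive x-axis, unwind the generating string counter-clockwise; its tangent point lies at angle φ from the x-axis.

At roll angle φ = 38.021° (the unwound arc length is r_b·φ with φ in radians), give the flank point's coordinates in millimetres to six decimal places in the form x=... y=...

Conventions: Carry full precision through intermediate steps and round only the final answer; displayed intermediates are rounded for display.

x=187.716684 y=14.618961

recognized (one wheel, involute flank): single-mesh tooth geometry, m = 4.528, N = 75
pitch radius r_p = m·N/2 = 4.528·75/2 = 169.800000
base radius r_b = r_p·cos α = 169.800000·cos 22.491° = 156.884950
roll angle φ = 38.021° = 0.66359163 rad
x = r_b·(cos φ + φ·sin φ) = 187.716684
y = r_b·(sin φ − φ·cos φ) = 14.618961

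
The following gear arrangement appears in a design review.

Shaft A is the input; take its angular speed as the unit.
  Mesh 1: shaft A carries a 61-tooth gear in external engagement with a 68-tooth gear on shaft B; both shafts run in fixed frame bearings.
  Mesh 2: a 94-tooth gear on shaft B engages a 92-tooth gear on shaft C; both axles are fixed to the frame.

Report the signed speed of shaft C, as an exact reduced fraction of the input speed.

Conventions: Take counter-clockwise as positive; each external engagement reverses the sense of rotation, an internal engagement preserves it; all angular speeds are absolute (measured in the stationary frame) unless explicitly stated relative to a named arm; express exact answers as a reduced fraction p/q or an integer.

2-mesh fixed-axis compound train (all bearings frame-fixed)
mesh 1 [61T→68T]: |ω|/ω_in = 1×61/68 = 61/68, sense flips to −
mesh 2 [94T→92T]: |ω|/ω_in = (61/68)×94/92 = 2867/3128, sense flips to +
signed output speed (× input speed) = 2867/3128

2867/3128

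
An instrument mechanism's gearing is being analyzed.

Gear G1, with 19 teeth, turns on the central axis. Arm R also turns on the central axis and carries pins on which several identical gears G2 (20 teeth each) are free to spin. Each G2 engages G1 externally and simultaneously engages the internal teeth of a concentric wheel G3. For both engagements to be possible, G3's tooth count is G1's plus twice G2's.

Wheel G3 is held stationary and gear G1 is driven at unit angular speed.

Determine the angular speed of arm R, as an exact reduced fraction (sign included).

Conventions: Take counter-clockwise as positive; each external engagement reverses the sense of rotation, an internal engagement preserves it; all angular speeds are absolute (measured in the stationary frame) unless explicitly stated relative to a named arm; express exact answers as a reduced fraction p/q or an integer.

class = planetary set [G3 = 19+2·20 = 59; Willis about the carrier]
ring teeth: 19 + 2·20 = 59
19(ω_sun−ω_arm) = −59(ω_ring−ω_arm),  ω_ring = 0, ω_sun = 1
19(1−ω_arm) = −59(0−ω_arm)  ⇒  78·ω_arm = 19  ⇒  ω_arm = 19/78
exact speed ratio = 19/78

19/78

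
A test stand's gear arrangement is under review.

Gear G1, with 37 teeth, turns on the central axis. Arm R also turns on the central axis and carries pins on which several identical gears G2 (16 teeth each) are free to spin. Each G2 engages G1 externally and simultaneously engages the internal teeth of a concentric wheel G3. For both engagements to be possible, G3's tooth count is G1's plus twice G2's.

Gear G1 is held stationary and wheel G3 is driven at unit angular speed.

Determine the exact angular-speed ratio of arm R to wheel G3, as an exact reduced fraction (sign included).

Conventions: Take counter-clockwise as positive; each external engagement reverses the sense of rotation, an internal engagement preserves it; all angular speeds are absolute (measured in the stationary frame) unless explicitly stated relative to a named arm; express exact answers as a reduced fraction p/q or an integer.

class = planetary set [G3 = 37+2·16 = 69; Willis about the carrier]
ring teeth: 37 + 2·16 = 69
37(ω_sun−ω_arm) = −69(ω_ring−ω_arm),  ω_sun = 0, ω_ring = 1
37(0−ω_arm) = −69(1−ω_arm)  ⇒  106·ω_arm = 69  ⇒  ω_arm = 69/106
ω_out/ω_in = 69/106

69/106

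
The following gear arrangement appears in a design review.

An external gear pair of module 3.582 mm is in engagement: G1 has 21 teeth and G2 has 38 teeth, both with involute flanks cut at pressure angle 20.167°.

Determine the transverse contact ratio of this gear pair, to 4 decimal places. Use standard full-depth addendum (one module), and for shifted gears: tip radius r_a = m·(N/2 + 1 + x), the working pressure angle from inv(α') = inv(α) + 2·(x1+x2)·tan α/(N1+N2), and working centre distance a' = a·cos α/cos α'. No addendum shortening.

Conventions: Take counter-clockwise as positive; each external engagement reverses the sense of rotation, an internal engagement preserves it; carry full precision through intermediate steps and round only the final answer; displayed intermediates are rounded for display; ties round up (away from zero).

topology: single-mesh involute geometry — m = 3.582, 21T/38T pair
base radii: r_b1 = 35.305135, r_b2 = 63.885483
tip radii: r_a1 = 41.193000, r_a2 = 71.640000
no profile shift: α' = α, a' = a
action lengths: √(r_a1²−r_b1²) = 21.222881, √(r_a2²−r_b2²) = 32.418123
base pitch p_b = π·m·cos α = 10.563272
CR = (21.222881 + 32.418123 − 105.669000·sin 20.16700°)/10.563272 = 1.629307
contact ratio ≈ 1.6293

1.6293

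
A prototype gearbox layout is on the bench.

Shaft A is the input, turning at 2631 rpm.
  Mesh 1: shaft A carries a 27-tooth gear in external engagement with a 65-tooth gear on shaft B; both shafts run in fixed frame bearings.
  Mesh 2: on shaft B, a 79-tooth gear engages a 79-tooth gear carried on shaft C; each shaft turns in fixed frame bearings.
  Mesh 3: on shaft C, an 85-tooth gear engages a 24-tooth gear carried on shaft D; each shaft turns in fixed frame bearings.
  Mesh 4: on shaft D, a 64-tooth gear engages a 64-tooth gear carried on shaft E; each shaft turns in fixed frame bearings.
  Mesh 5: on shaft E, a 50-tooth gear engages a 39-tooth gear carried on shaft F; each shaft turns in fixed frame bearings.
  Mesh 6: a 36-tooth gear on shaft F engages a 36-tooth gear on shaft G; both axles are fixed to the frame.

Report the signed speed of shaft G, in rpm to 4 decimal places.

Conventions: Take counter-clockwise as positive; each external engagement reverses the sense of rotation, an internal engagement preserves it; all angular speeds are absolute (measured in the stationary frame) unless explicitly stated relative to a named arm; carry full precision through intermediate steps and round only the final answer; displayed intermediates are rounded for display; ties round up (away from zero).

6-mesh fixed-axis compound train (all bearings frame-fixed)
mesh 1 [27T→65T]: ω = 2631.0000×27/65 = 1092.8769 rpm, sense flips to −
mesh 2 [79T→79T]: ω = 1092.8769×79/79 = 1092.8769 rpm, sense flips to +
mesh 3 [85T→24T]: ω = 1092.8769×85/24 = 3870.6058 rpm, sense flips to −
mesh 4 [64T→64T]: ω = 3870.6058×64/64 = 3870.6058 rpm, sense flips to +
mesh 5 [50T→39T]: ω = 3870.6058×50/39 = 4962.3151 rpm, sense flips to −
mesh 6 [36T→36T]: ω = 4962.3151×36/36 = 4962.3151 rpm, sense flips to +
signed output speed = +4962.3151 rpm

+4962.3151 rpm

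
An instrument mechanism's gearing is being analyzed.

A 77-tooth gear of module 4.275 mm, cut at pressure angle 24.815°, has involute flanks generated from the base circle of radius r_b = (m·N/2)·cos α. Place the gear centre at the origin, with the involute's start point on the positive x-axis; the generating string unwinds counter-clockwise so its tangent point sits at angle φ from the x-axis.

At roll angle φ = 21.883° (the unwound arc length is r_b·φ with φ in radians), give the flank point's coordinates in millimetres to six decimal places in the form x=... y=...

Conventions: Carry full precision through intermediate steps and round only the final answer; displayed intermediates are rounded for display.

x=159.892484 y=2.734052

class = single-mesh tooth geometry [base-circle involute, m = 4.275, 77T]
pitch radius r_p = m·N/2 = 4.275·77/2 = 164.587500
base radius r_b = r_p·cos α = 164.587500·cos 24.815° = 149.390747
roll angle φ = 21.883° = 0.38193040 rad
x = r_b·(cos φ + φ·sin φ) = 159.892484
y = r_b·(sin φ − φ·cos φ) = 2.734052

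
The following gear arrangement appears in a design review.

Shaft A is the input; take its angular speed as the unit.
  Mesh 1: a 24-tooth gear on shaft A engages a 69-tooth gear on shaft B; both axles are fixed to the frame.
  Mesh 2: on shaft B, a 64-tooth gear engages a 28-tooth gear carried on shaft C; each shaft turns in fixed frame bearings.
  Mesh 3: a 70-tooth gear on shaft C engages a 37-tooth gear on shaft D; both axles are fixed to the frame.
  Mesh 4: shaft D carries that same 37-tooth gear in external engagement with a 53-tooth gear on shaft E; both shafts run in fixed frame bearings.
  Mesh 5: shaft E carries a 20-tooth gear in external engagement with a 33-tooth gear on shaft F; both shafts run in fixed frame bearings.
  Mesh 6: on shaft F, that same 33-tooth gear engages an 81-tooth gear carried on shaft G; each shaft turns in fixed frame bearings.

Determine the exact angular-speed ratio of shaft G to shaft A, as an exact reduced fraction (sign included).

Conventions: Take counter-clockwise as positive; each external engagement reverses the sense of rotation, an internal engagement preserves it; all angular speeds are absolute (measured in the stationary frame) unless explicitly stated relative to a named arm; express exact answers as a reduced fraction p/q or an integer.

class = fixed-axis compound train [6 meshes; 6 ratios multiply, 6 sense flips]
mesh 1 [24T→69T]: running ratio 8/23, sense −
mesh 2 [64T→28T]: running ratio 128/161, sense +
mesh 3 [70T→37T]: running ratio 1280/851, sense −
mesh 4 [37T→53T]: running ratio 1280/1219, sense +
mesh 5 [20T→33T]: running ratio 25600/40227, sense −
mesh 6 [33T→81T]: running ratio 25600/98739, sense +
ω_out/ω_in = 25600/98739

25600/98739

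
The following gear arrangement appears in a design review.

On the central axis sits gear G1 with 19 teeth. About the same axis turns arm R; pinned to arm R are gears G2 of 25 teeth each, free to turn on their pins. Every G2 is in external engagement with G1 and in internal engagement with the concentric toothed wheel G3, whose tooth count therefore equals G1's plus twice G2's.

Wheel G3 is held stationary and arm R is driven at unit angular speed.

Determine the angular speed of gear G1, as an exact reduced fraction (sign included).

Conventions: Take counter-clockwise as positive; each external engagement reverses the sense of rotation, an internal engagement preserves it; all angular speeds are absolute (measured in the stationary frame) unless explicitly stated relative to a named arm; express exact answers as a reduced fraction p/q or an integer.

88/19

class = planetary set [G3 = 19+2·25 = 69; Willis about the carrier]
ring teeth: 19 + 2·25 = 69
19(ω_sun−ω_arm) = −69(ω_ring−ω_arm),  ω_ring = 0, ω_arm = 1
ω_sun = 1 − (69/19)(0−1) = 88/19
exact speed ratio = 88/19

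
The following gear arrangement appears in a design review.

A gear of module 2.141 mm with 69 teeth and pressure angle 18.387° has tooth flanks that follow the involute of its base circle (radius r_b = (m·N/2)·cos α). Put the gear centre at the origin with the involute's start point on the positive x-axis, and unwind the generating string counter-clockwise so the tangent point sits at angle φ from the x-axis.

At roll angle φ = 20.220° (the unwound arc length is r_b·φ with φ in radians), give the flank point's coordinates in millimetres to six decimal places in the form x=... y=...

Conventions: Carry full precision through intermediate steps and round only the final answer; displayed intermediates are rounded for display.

x=74.323384 y=1.014177

topology: single-mesh involute geometry — m = 2.141, N = 69
pitch radius r_p = m·N/2 = 2.141·69/2 = 73.864500
base radius r_b = r_p·cos α = 73.864500·cos 18.387° = 70.093540
roll angle φ = 20.220° = 0.35290557 rad
x = r_b·(cos φ + φ·sin φ) = 74.323384
y = r_b·(sin φ − φ·cos φ) = 1.014177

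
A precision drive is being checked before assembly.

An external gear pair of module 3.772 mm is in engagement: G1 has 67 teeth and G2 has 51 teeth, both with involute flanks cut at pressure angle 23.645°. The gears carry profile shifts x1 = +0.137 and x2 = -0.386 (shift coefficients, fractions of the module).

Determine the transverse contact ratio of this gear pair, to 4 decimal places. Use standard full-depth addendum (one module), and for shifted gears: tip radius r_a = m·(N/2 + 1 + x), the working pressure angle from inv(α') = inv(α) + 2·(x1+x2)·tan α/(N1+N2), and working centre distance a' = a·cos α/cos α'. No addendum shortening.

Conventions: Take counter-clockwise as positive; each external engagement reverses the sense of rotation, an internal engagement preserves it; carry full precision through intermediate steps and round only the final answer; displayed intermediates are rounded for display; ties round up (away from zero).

1.6361

single-mesh involute tooth geometry (67T engaging 51T at module 3.772)
base radii: r_b1 = 115.753659, r_b2 = 88.110994
tip radii: r_a1 = 130.650764, r_a2 = 98.502008
inv(α') = inv(23.645°) + 2·(+0.137-0.386)·tan α/(67+51) = 0.02329402  ⇒  α' = 23.07759°
a' = a·cos α / cos α' = 222.5480·cos 23.645°/cos 23.07759° = 221.598070
action lengths: √(r_a1²−r_b1²) = 60.586406, √(r_a2²−r_b2²) = 44.035194
base pitch p_b = π·m·cos α = 10.855249
CR = (60.586406 + 44.035194 − 221.598070·sin 23.07759°)/10.855249 = 1.636091
contact ratio ≈ 1.6361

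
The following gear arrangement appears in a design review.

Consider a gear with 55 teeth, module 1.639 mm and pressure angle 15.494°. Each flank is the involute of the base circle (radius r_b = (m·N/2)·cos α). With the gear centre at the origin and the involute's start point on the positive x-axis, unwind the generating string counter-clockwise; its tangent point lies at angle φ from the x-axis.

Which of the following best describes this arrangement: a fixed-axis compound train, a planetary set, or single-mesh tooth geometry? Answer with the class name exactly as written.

recognized (one wheel, involute flank): single-mesh tooth geometry, m = 1.639, N = 55
classification: single-mesh tooth geometry

single-mesh tooth geometry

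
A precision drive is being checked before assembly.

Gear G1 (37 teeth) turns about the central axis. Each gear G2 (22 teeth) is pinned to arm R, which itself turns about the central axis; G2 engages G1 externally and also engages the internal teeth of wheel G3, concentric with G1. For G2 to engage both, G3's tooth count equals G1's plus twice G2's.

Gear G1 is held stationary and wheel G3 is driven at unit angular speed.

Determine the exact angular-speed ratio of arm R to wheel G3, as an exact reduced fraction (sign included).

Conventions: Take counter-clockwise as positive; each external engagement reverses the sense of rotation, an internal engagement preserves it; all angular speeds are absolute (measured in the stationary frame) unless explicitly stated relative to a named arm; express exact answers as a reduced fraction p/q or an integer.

81/118

planetary set (37T centre, 22T on arm, 81T internal) — Willis relation
ring teeth: 37 + 2·22 = 81
37(ω_sun−ω_arm) = −81(ω_ring−ω_arm),  ω_sun = 0, ω_ring = 1
37(0−ω_arm) = −81(1−ω_arm)  ⇒  118·ω_arm = 81  ⇒  ω_arm = 81/118
ω_out/ω_in = 81/118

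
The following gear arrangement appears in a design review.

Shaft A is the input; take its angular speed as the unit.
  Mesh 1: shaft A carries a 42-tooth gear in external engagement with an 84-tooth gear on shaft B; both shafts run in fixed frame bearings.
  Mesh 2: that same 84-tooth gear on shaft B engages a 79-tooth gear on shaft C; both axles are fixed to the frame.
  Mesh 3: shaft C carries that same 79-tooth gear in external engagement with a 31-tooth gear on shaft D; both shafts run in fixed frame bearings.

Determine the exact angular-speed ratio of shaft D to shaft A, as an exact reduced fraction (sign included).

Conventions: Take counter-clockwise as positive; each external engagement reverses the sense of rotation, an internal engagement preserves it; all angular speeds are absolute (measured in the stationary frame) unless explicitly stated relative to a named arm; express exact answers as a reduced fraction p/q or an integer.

-42/31

class = fixed-axis compound train [3 meshes; 3 ratios multiply, 3 sense flips]
mesh 1 [42T→84T]: running ratio 1/2, sense −
mesh 2 [84T→79T]: running ratio 42/79, sense +
mesh 3 [79T→31T]: running ratio 42/31, sense −
ω_out/ω_in = -42/31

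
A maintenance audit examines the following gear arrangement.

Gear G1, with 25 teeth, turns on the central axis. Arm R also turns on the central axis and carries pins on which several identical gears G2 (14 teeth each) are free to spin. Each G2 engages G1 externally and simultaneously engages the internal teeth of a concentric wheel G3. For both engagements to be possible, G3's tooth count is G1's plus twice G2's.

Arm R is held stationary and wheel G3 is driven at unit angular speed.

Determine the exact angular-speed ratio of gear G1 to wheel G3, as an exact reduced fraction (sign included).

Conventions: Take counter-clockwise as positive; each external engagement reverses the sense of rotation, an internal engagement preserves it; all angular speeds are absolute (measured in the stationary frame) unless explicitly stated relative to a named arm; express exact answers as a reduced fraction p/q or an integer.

-53/25

planetary set (25T centre, 14T on arm, 53T internal) — Willis relation
ring teeth: 25 + 2·14 = 53
25(ω_sun−ω_arm) = −53(ω_ring−ω_arm),  ω_arm = 0, ω_ring = 1
ω_sun = 0 − (53/25)(1−0) = -53/25
ω_out/ω_in = -53/25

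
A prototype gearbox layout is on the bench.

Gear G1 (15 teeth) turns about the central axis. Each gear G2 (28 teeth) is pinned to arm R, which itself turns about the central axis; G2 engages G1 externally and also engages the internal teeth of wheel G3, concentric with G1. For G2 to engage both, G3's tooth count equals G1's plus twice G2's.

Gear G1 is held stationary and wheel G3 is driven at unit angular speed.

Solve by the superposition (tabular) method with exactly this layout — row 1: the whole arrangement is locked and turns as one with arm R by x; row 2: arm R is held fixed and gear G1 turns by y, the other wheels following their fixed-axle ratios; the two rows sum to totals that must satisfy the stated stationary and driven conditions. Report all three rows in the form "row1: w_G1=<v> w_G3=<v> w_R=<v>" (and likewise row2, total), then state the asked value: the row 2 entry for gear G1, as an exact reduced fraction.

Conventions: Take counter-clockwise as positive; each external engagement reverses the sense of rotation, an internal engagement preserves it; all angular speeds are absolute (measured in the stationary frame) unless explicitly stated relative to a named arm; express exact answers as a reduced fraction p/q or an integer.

row1: w_G1=71/86 w_G3=71/86 w_R=71/86
row2: w_G1=-71/86 w_G3=15/86 w_R=0
total: w_G1=0 w_G3=1 w_R=71/86
asked value: -71/86

planetary set (15T centre, 28T on arm, 71T internal) — Willis relation
superposition row 1 [locked train]: every member turns x
row 2 (arm held, sun turns y): ω_ring = −(15/71)·y, ω_arm = 0
boundary: total ω_sun = x + y = 0 and total ω_ring = x − (15/71)·y = 1  ⇒  y = -71/86, x = 71/86
row 2 ring = −(15/71)·(-71/86) = 15/86
totals (row 1 + row 2): sun 71/86 + (-71/86) = 0, ring 71/86 + 15/86 = 1, arm 71/86 + 0 = 71/86
asked cell (row2, sun) = -71/86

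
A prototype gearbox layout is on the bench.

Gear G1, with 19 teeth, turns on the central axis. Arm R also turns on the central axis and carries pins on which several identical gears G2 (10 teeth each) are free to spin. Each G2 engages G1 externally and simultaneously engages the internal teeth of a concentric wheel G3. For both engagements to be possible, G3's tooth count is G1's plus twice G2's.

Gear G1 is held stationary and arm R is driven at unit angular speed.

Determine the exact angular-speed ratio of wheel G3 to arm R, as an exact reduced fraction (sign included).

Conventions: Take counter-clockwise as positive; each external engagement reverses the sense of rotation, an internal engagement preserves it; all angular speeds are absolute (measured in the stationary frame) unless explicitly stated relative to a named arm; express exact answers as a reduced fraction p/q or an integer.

planetary set (19T centre, 10T on arm, 39T internal) — Willis relation
ring teeth: 19 + 2·10 = 39
19(ω_sun−ω_arm) = −39(ω_ring−ω_arm),  ω_sun = 0, ω_arm = 1
ω_ring = 1 − (19/39)(0−1) = 58/39
ω_out/ω_in = 58/39

58/39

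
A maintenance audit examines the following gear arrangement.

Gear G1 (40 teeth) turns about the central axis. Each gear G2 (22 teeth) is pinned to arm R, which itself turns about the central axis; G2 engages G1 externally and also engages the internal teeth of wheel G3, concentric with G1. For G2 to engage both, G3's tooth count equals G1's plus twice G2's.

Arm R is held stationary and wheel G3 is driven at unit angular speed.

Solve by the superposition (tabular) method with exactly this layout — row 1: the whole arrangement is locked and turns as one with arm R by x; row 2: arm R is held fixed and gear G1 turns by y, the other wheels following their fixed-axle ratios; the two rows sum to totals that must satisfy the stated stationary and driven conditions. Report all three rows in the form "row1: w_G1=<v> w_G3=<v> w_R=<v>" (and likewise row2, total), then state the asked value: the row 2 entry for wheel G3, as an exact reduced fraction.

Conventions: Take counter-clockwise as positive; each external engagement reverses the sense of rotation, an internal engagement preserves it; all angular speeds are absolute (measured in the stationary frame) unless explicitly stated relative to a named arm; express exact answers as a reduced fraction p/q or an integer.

recognized (axles ride arm R): planetary set, 40/22/84 teeth
row 1 — lock + rotate with arm: ω_sun = ω_ring = ω_arm = x
row 2 — arm fixed, fixed-axis ratios: sun y, ring −(40/84)·y, arm 0
boundary: total ω_arm = x = 0 and total ω_ring = x − (40/84)·y = 1  ⇒  y = -21/10, x = 0
row 2 ring = −(40/84)·(-21/10) = 1
totals (row 1 + row 2): sun 0 + (-21/10) = -21/10, ring 0 + 1 = 1, arm 0 + 0 = 0
asked cell (row2, ring) = 1

row1: w_G1=0 w_G3=0 w_R=0
row2: w_G1=-21/10 w_G3=1 w_R=0
total: w_G1=-21/10 w_G3=1 w_R=0
asked value: 1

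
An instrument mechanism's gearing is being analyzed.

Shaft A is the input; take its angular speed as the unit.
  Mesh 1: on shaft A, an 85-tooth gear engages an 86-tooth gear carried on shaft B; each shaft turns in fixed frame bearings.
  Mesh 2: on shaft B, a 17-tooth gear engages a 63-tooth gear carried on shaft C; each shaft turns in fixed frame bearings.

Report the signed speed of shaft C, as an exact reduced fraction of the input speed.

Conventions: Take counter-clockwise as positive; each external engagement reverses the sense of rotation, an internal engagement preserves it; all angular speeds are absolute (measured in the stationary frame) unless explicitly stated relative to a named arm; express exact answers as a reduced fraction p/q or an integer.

2-mesh fixed-axis compound train (all bearings frame-fixed)
mesh 1 [85T→86T]: |ω|/ω_in = 1×85/86 = 85/86, sense flips to −
mesh 2 [17T→63T]: |ω|/ω_in = (85/86)×17/63 = 1445/5418, sense flips to +
signed output speed (× input speed) = 1445/5418

1445/5418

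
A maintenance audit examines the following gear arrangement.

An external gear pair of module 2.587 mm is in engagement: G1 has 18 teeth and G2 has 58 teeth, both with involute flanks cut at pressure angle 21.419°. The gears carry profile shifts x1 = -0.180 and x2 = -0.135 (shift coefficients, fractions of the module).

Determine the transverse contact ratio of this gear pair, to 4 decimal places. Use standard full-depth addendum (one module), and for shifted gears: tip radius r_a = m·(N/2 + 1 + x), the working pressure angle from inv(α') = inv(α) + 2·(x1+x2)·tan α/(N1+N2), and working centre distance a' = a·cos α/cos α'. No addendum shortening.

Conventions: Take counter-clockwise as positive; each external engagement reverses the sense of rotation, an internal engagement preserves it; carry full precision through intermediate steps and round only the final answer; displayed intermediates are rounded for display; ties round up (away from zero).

single-mesh involute tooth geometry (18T engaging 58T at module 2.587)
base radii: r_b1 = 21.674954, r_b2 = 69.841519
tip radii: r_a1 = 25.404340, r_a2 = 77.260755
inv(α') = inv(21.419°) + 2·(-0.180-0.135)·tan α/(18+58) = 0.01519445  ⇒  α' = 20.12461°
a' = a·cos α / cos α' = 98.3060·cos 21.419°/cos 20.12461° = 97.467181
action lengths: √(r_a1²−r_b1²) = 13.250542, √(r_a2²−r_b2²) = 33.036139
base pitch p_b = π·m·cos α = 7.565986
CR = (13.250542 + 33.036139 − 97.467181·sin 20.12461°)/7.565986 = 1.685415
contact ratio ≈ 1.6854

1.6854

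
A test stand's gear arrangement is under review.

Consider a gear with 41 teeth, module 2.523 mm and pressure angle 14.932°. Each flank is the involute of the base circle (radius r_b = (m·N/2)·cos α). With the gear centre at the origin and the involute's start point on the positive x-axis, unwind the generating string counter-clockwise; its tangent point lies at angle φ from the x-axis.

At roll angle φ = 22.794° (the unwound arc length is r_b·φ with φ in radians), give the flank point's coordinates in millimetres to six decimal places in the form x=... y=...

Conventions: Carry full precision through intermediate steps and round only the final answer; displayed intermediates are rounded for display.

class = single-mesh tooth geometry [base-circle involute, m = 2.523, 41T]
pitch radius r_p = m·N/2 = 2.523·41/2 = 51.721500
base radius r_b = r_p·cos α = 51.721500·cos 14.932° = 49.974985
roll angle φ = 22.794° = 0.39783035 rad
x = r_b·(cos φ + φ·sin φ) = 53.774622
y = r_b·(sin φ − φ·cos φ) = 1.032371

x=53.774622 y=1.032371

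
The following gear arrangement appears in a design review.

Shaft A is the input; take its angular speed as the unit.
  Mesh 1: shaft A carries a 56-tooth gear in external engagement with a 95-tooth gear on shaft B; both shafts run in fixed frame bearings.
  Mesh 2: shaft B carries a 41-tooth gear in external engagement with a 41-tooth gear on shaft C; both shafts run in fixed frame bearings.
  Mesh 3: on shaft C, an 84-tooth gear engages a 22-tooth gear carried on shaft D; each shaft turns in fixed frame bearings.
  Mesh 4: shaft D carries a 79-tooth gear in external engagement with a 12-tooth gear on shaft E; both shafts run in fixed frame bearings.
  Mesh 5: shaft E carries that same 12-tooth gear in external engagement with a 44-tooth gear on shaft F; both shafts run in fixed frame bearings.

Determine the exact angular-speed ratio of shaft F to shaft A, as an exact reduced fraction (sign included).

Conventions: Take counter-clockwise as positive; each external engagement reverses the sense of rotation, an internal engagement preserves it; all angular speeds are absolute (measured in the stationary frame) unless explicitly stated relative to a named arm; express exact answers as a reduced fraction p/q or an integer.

-46452/11495

class = fixed-axis compound train [5 meshes; 5 ratios multiply, 5 sense flips]
mesh 1 [56T→95T]: running ratio 56/95, sense −
mesh 2 [41T→41T]: running ratio 56/95, sense +
mesh 3 [84T→22T]: running ratio 2352/1045, sense −
mesh 4 [79T→12T]: running ratio 15484/1045, sense +
mesh 5 [12T→44T]: running ratio 46452/11495, sense −
ω_out/ω_in = -46452/11495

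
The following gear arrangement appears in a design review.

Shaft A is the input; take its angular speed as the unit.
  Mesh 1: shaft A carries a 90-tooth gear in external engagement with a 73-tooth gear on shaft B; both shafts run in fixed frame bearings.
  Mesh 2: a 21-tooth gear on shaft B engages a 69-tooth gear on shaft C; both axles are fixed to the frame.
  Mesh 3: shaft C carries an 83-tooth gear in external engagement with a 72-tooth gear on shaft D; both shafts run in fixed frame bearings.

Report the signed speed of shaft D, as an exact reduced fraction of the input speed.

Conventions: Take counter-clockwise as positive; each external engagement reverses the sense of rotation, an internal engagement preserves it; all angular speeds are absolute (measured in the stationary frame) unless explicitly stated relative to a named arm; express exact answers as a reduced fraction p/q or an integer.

3-mesh fixed-axis compound train (all bearings frame-fixed)
mesh 1 [90T→73T]: |ω|/ω_in = 1×90/73 = 90/73, sense flips to −
mesh 2 [21T→69T]: |ω|/ω_in = (90/73)×21/69 = 630/1679, sense flips to +
mesh 3 [83T→72T]: |ω|/ω_in = (630/1679)×83/72 = 2905/6716, sense flips to −
signed output speed (× input speed) = -2905/6716

-2905/6716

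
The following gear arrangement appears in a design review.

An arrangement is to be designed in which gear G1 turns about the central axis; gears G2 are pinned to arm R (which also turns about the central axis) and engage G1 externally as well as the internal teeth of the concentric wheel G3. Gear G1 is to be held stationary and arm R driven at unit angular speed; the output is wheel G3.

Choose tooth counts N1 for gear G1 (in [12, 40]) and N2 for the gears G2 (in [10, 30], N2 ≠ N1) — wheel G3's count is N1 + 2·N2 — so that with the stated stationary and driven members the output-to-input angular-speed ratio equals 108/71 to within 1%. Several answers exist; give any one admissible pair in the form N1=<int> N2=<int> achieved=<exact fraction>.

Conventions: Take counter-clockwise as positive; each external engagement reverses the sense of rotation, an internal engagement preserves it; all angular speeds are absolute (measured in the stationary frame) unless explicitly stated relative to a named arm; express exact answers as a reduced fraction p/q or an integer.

N1=37 N2=17 achieved=108/71

planetary set to be sized for 108/71 (Willis relation)
Willis with ω_sun = 0: ω_ring/ω_arm = (N1+N3)/N3; set equal to 108/71  ⇒  N3/N1 = 1/(108/71 − 1) = 71/37
N3 = N1 + 2·N2  ⇒  N2/N1 = (N3/N1 − 1)/2 = (71/37 − 1)/2 = 17/37
smallest multiple with N1 ≥ 12 and N2 ≥ 10: k = 1  ⇒  N1 = 1·37 = 37, N2 = 1·17 = 17 (N1 ≤ 40, N2 ≤ 30, N2 ≠ N1 ✓), N3 = 37 + 2·17 = 71
check: (N1+N3)/N3 with N1 = 37, N3 = 71 gives 108/71; |achieved − target| = 0 ≤ 27/1775 ✓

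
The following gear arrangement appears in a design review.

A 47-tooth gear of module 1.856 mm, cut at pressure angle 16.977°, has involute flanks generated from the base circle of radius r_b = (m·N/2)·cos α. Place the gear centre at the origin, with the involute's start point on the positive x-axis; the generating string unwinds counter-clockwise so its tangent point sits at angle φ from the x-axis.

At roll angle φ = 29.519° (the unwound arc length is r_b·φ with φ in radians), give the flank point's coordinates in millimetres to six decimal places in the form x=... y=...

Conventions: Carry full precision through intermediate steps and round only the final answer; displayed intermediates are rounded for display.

x=46.889649 y=1.851567

recognized (one wheel, involute flank): single-mesh tooth geometry, m = 1.856, N = 47
pitch radius r_p = m·N/2 = 1.856·47/2 = 43.616000
base radius r_b = r_p·cos α = 43.616000·cos 16.977° = 41.715304
roll angle φ = 29.519° = 0.51520374 rad
x = r_b·(cos φ + φ·sin φ) = 46.889649
y = r_b·(sin φ − φ·cos φ) = 1.851567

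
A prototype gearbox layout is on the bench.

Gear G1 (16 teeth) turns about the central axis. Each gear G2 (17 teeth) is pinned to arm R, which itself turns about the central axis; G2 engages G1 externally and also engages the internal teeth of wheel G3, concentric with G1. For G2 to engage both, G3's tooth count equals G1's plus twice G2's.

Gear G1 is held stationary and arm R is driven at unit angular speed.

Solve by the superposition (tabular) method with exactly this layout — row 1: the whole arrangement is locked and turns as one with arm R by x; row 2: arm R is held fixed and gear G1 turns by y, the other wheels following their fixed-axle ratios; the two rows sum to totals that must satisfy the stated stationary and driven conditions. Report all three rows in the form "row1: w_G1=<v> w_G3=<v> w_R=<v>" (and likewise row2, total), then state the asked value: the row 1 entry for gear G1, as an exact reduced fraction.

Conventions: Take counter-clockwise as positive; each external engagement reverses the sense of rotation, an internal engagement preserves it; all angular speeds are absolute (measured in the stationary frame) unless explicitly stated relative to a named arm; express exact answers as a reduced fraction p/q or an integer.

topology: planetary set — G1 16T / G2 17T / G3 50T, arm = carrier (Willis)
superposition row 1 [locked train]: every member turns x
row 2 — arm fixed, fixed-axis ratios: sun y, ring −(16/50)·y, arm 0
boundary: total ω_sun = x + y = 0 and total ω_arm = x = 1  ⇒  y = -1, x = 1
row 2 ring = −(16/50)·(-1) = 8/25
totals (row 1 + row 2): sun 1 + (-1) = 0, ring 1 + 8/25 = 33/25, arm 1 + 0 = 1
asked cell (row1, sun) = 1

row1: w_G1=1 w_G3=1 w_R=1
row2: w_G1=-1 w_G3=8/25 w_R=0
total: w_G1=0 w_G3=33/25 w_R=1
asked value: 1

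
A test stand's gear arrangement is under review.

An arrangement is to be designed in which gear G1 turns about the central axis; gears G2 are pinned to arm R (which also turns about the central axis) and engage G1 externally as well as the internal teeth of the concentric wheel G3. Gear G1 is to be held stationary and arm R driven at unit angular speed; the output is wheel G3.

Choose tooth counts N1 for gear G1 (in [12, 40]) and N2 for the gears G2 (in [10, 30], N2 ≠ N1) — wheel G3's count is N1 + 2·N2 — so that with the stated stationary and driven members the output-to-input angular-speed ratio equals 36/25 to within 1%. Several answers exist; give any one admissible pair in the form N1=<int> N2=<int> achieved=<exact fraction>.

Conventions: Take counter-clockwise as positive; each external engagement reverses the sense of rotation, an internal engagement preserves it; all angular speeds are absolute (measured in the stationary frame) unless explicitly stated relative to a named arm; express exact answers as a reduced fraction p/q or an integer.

topology: planetary set — design target 36/25, arm = carrier (Willis)
Willis with ω_sun = 0: ω_ring/ω_arm = (N1+N3)/N3; set equal to 36/25  ⇒  N3/N1 = 1/(36/25 − 1) = 25/11
N3 = N1 + 2·N2  ⇒  N2/N1 = (N3/N1 − 1)/2 = (25/11 − 1)/2 = 7/11
smallest multiple with N1 ≥ 12 and N2 ≥ 10: k = 2  ⇒  N1 = 2·11 = 22, N2 = 2·7 = 14 (N1 ≤ 40, N2 ≤ 30, N2 ≠ N1 ✓), N3 = 22 + 2·14 = 50
check: (N1+N3)/N3 with N1 = 22, N3 = 50 gives 36/25; |achieved − target| = 0 ≤ 9/625 ✓

N1=22 N2=14 achieved=36/25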